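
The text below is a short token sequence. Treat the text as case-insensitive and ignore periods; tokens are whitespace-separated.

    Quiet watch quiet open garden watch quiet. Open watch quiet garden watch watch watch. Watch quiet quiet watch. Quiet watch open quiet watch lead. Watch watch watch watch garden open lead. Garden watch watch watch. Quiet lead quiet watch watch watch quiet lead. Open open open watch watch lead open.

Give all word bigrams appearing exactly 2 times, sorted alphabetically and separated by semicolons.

lead open; open open; open watch; quiet lead; quiet open; watch lead

Bigram counts meeting the condition (exactly 2 times):
  lead open: 2
  open open: 2
  open watch: 2
  quiet lead: 2
  quiet open: 2
  watch lead: 2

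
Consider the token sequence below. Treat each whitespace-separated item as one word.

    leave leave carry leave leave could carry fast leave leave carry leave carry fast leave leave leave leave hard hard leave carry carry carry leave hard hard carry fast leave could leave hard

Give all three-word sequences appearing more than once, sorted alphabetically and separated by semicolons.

Trigram counts meeting the condition (more than once):
  carry fast leave: 3
  fast leave leave: 2
  leave carry leave: 2
  leave hard hard: 2
  leave leave carry: 2
  leave leave leave: 2

carry fast leave; fast leave leave; leave carry leave; leave hard hard; leave leave carry; leave leave leave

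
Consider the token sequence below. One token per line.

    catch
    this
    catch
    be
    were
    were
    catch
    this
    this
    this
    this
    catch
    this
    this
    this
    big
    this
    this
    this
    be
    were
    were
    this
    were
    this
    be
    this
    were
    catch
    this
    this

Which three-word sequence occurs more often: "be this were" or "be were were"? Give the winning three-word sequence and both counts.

"be this were": 1 occurrence
"be were were": 2 occurrences

"be were were" (2 vs 1)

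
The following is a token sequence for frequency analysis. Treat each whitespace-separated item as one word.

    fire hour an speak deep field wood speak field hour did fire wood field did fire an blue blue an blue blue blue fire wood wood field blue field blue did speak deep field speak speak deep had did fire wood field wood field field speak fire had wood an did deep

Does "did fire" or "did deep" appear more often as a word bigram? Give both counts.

"did fire": 3 occurrences
"did deep": 1 occurrence

"did fire" (3 vs 1)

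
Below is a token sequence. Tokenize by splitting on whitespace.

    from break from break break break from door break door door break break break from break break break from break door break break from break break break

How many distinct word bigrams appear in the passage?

27 tokens → 26 bigram windows in total.
Repeated bigrams (each contributes count−1 duplicates):
  break break: 9
  break from: 5
  from break: 5
  door break: 3
  break door: 2
19 duplicate windows → 26 − 19 = 7 distinct.

7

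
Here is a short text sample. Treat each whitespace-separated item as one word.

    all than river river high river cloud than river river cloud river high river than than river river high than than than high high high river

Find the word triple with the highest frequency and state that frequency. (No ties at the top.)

Trigram frequencies (highest first):
  than river river: 3
  river river high: 2
  river high river: 2
  all than river: 1
  high river cloud: 1
  river cloud than: 1
  … (14 more, each ≤ 1)

"than river river", 3 times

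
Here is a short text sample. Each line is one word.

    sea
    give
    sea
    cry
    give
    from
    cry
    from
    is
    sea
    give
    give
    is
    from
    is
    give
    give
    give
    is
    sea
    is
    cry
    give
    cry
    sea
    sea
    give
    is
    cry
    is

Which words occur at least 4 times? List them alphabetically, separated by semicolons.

Unigram counts meeting the condition (at least 4 times):
  cry: 5
  give: 9
  is: 7
  sea: 6

cry; give; is; sea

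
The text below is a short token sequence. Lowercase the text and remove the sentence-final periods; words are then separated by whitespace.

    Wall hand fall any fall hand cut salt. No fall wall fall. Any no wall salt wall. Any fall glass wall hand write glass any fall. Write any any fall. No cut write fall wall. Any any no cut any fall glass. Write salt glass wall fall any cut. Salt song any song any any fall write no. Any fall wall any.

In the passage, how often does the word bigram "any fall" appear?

Scanning the 61 overlapping bigram windows for "any fall":
  position 4–5: any fall
  position 18–19: any fall
  position 25–26: any fall
  position 29–30: any fall
  position 40–41: any fall
  position 55–56: any fall
  position 59–60: any fall

7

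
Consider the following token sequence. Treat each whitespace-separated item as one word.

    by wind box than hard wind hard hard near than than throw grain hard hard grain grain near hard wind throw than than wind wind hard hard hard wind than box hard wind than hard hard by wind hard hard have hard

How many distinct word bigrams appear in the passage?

42 tokens → 41 bigram windows in total.
Repeated bigrams (each contributes count−1 duplicates):
  hard hard: 6
  hard wind: 4
  wind hard: 3
  by wind: 2
  than hard: 2
  than than: 2
  wind than: 2
14 duplicate windows → 41 − 14 = 27 distinct.

27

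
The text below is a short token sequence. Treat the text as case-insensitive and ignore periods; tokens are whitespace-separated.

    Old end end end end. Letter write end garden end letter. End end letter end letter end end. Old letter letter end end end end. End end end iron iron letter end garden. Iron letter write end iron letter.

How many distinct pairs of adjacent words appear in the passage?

39 tokens → 38 bigram windows in total.
Repeated bigrams (each contributes count−1 duplicates):
  end end: 11
  letter end: 5
  end letter: 4
  iron letter: 3
  end garden: 2
  end iron: 2
  letter write: 2
  write end: 2
23 duplicate windows → 38 − 23 = 15 distinct.

15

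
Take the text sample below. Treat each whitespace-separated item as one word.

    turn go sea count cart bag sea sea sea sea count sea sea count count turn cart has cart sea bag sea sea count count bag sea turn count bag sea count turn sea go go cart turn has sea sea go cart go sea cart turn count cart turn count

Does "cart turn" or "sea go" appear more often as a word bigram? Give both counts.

"cart turn" (3 vs 2)

"cart turn": 3 occurrences
"sea go": 2 occurrences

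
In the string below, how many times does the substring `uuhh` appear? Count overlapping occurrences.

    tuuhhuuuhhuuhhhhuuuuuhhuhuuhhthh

Sliding a length-4 window over the 32 characters (29 positions):
  position 2–5: uuhh
  position 7–10: uuhh
  position 11–14: uuhh
  position 20–23: uuhh
  position 26–29: uuhh

5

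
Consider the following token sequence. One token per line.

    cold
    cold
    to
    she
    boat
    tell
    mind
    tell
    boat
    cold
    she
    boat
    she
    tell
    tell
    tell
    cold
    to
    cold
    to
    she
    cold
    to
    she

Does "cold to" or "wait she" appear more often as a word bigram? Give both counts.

"cold to" (4 vs 0)

"cold to": 4 occurrences
"wait she": 0 occurrences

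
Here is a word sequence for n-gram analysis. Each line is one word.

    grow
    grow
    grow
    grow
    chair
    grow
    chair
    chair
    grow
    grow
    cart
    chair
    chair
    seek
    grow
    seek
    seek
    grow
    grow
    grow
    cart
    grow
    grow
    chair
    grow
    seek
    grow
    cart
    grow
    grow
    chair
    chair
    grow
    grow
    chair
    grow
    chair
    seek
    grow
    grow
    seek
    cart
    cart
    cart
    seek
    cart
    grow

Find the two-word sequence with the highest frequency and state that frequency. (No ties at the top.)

Bigram frequencies (highest first):
  grow grow: 10
  grow chair: 6
  chair grow: 5
  seek grow: 4
  chair chair: 3
  grow cart: 3
  … (8 more, each ≤ 3)

"grow grow", 10 times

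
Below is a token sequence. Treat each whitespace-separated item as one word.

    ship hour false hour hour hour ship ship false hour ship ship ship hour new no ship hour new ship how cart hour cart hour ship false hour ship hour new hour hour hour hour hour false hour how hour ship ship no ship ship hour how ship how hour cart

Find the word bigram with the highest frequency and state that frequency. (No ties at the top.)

Bigram frequencies (highest first):
  hour hour: 6
  ship hour: 5
  hour ship: 5
  ship ship: 5
  false hour: 4
  hour new: 3
  … (14 more, each ≤ 2)

"hour hour", 6 times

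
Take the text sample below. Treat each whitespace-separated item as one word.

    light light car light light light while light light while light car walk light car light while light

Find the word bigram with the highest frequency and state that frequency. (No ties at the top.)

"light light", 4 times

Bigram frequencies (highest first):
  light light: 4
  light car: 3
  light while: 3
  while light: 3
  car light: 2
  car walk: 1
  … (1 more, each ≤ 1)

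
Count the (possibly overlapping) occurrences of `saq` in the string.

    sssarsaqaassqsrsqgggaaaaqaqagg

Sliding a length-3 window over the 30 characters (28 positions):
  position 6–8: saq

1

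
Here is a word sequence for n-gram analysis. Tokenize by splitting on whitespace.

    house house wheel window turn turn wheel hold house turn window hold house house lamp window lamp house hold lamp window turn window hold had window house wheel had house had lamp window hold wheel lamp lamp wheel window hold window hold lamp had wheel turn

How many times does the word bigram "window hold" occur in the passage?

Scanning the 45 overlapping bigram windows for "window hold":
  position 11–12: window hold
  position 23–24: window hold
  position 33–34: window hold
  position 39–40: window hold
  position 41–42: window hold

5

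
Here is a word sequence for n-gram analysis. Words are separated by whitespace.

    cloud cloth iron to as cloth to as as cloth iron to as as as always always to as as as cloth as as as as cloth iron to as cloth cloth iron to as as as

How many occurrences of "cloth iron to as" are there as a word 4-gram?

Scanning the 34 overlapping 4-gram windows for "cloth iron to as":
  position 2–5: cloth iron to as
  position 10–13: cloth iron to as
  position 27–30: cloth iron to as
  position 32–35: cloth iron to as

4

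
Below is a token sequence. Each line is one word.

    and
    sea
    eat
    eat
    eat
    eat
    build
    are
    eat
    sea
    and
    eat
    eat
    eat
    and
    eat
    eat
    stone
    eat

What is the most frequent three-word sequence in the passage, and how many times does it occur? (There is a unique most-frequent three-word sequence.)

Trigram frequencies (highest first):
  eat eat eat: 3
  and eat eat: 2
  and sea eat: 1
  sea eat eat: 1
  eat eat build: 1
  eat build are: 1
  … (8 more, each ≤ 1)

"eat eat eat", 3 times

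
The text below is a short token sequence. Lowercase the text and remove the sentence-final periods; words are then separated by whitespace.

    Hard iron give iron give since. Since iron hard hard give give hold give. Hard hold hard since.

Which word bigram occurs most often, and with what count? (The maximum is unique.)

"iron give", 2 times

Bigram frequencies (highest first):
  iron give: 2
  hard iron: 1
  give iron: 1
  give since: 1
  since since: 1
  since iron: 1
  … (10 more, each ≤ 1)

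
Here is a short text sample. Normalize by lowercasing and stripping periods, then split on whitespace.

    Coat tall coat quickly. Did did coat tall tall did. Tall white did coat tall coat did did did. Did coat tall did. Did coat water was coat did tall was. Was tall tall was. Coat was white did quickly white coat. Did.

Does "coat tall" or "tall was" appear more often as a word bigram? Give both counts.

"coat tall": 4 occurrences
"tall was": 2 occurrences

"coat tall" (4 vs 2)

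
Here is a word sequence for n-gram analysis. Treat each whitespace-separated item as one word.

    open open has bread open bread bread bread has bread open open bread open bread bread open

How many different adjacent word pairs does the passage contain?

17 tokens → 16 bigram windows in total.
Repeated bigrams (each contributes count−1 duplicates):
  bread open: 4
  bread bread: 3
  open bread: 3
  has bread: 2
  open open: 2
9 duplicate windows → 16 − 9 = 7 distinct.

7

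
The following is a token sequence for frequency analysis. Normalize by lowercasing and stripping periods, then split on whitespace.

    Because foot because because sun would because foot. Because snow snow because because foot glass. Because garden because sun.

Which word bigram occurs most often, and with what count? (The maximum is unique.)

"because foot", 3 times

Bigram frequencies (highest first):
  because foot: 3
  foot because: 2
  because because: 2
  because sun: 2
  sun would: 1
  would because: 1
  … (7 more, each ≤ 1)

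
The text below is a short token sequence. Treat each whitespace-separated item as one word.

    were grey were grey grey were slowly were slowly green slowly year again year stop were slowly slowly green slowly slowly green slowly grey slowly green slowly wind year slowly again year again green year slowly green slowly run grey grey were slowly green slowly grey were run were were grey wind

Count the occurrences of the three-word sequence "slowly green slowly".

6

Scanning the 50 overlapping trigram windows for "slowly green slowly":
  position 9–11: slowly green slowly
  position 18–20: slowly green slowly
  position 21–23: slowly green slowly
  position 25–27: slowly green slowly
  position 36–38: slowly green slowly
  position 43–45: slowly green slowly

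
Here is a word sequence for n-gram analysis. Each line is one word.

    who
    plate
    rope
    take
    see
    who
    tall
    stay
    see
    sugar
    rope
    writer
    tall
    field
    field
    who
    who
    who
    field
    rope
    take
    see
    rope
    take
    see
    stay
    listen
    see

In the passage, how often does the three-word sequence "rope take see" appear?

3

Scanning the 26 overlapping trigram windows for "rope take see":
  position 3–5: rope take see
  position 20–22: rope take see
  position 23–25: rope take see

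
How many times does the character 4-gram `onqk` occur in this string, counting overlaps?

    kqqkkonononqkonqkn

Sliding a length-4 window over the 18 characters (15 positions):
  position 10–13: onqk
  position 14–17: onqk

2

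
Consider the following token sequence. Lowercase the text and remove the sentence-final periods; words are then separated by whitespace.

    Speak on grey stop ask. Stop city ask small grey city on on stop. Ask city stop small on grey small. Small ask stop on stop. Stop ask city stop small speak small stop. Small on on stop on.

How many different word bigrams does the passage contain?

39 tokens → 38 bigram windows in total.
Repeated bigrams (each contributes count−1 duplicates):
  on stop: 3
  stop ask: 3
  stop small: 3
  ask city: 2
  ask stop: 2
  city stop: 2
  on grey: 2
  on on: 2
  … (2 more repeated)
13 duplicate windows → 38 − 13 = 25 distinct.

25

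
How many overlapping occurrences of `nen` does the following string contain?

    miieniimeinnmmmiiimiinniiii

Sliding a length-3 window over the 27 characters (25 positions):
  (no match at any position)

0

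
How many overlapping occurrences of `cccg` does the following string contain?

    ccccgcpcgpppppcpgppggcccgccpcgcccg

Sliding a length-4 window over the 34 characters (31 positions):
  position 2–5: cccg
  position 22–25: cccg
  position 31–34: cccg

3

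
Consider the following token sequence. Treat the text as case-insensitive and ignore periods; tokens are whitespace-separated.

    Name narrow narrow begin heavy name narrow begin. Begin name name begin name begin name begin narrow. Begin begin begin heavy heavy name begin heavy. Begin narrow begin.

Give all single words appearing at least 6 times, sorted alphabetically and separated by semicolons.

begin; name

Unigram counts meeting the condition (at least 6 times):
  begin: 12
  name: 7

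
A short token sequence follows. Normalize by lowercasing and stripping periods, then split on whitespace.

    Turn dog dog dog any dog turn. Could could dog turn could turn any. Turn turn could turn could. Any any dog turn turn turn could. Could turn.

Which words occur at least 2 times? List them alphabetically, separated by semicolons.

any; could; dog; turn

Unigram counts meeting the condition (at least 2 times):
  any: 4
  could: 7
  dog: 6
  turn: 11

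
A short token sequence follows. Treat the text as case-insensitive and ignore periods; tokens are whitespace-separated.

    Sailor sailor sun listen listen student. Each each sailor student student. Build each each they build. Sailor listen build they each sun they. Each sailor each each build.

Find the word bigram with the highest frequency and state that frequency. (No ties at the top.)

Bigram frequencies (highest first):
  each each: 3
  each sailor: 2
  they each: 2
  sailor sailor: 1
  sailor sun: 1
  sun listen: 1
  … (17 more, each ≤ 1)

"each each", 3 times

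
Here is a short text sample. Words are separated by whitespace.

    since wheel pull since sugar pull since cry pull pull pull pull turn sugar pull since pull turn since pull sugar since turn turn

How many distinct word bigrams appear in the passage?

16

24 tokens → 23 bigram windows in total.
Repeated bigrams (each contributes count−1 duplicates):
  pull pull: 3
  pull since: 3
  pull turn: 2
  since pull: 2
  sugar pull: 2
7 duplicate windows → 23 − 7 = 16 distinct.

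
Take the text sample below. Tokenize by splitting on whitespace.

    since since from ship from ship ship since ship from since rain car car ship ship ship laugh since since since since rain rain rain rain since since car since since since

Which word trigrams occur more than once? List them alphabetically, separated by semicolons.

Trigram counts meeting the condition (more than once):
  rain rain rain: 2
  since since since: 3

rain rain rain; since since since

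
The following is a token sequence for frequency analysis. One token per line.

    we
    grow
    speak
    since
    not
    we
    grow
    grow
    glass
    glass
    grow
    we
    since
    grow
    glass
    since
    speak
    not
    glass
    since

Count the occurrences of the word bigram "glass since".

2

Scanning the 19 overlapping bigram windows for "glass since":
  position 15–16: glass since
  position 19–20: glass since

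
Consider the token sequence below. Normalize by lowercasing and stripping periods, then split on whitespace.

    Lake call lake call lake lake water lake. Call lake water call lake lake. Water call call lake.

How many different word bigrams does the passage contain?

7

18 tokens → 17 bigram windows in total.
Repeated bigrams (each contributes count−1 duplicates):
  call lake: 5
  lake call: 3
  lake water: 3
  lake lake: 2
  water call: 2
10 duplicate windows → 17 − 10 = 7 distinct.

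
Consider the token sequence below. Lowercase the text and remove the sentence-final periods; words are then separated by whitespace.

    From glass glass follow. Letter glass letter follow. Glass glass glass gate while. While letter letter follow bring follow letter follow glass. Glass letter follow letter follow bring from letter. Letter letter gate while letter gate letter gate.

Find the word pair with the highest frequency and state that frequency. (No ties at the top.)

"letter follow", 5 times

Bigram frequencies (highest first):
  letter follow: 5
  glass glass: 4
  follow letter: 3
  letter letter: 3
  letter gate: 3
  glass letter: 2
  … (13 more, each ≤ 2)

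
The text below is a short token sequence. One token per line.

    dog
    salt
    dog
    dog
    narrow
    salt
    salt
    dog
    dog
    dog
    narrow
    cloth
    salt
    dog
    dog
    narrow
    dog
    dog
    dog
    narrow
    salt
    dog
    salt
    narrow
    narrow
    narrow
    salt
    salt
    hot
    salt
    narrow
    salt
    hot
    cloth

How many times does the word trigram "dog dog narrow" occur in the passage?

4

Scanning the 32 overlapping trigram windows for "dog dog narrow":
  position 3–5: dog dog narrow
  position 9–11: dog dog narrow
  position 14–16: dog dog narrow
  position 18–20: dog dog narrow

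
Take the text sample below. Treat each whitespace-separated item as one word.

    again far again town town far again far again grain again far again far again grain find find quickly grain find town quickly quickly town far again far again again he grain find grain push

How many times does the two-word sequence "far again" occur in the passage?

7

Scanning the 34 overlapping bigram windows for "far again":
  position 2–3: far again
  position 6–7: far again
  position 8–9: far again
  position 12–13: far again
  position 14–15: far again
  position 26–27: far again
  position 28–29: far again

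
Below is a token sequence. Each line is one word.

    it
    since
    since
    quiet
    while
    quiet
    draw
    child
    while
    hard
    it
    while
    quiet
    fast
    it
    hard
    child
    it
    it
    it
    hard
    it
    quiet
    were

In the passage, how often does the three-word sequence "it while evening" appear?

Scanning the 22 overlapping trigram windows for "it while evening":
  (none found)

0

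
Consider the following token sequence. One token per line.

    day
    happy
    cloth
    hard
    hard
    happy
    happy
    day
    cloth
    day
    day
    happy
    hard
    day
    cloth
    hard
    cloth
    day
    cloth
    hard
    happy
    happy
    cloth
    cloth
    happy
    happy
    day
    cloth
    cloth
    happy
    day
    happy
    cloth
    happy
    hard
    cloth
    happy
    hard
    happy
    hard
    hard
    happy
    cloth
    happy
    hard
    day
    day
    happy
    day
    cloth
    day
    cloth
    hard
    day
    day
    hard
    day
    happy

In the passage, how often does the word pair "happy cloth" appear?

4

Scanning the 57 overlapping bigram windows for "happy cloth":
  position 2–3: happy cloth
  position 22–23: happy cloth
  position 32–33: happy cloth
  position 42–43: happy cloth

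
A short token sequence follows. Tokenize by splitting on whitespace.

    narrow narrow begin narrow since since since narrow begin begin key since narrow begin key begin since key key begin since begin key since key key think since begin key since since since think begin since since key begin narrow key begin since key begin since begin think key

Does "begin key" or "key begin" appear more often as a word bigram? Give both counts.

"key begin" (5 vs 4)

"begin key": 4 occurrences
"key begin": 5 occurrences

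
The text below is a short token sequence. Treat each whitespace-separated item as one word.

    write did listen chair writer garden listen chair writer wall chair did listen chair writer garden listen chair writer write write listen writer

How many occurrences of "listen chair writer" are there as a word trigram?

Scanning the 21 overlapping trigram windows for "listen chair writer":
  position 3–5: listen chair writer
  position 7–9: listen chair writer
  position 13–15: listen chair writer
  position 17–19: listen chair writer

4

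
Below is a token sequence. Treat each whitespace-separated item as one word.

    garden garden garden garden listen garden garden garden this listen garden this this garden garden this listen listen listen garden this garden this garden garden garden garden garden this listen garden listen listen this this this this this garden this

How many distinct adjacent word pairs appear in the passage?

9

40 tokens → 39 bigram windows in total.
Repeated bigrams (each contributes count−1 duplicates):
  garden garden: 10
  garden this: 7
  this this: 5
  listen garden: 4
  this garden: 4
  listen listen: 3
  this listen: 3
  garden listen: 2
30 duplicate windows → 39 − 30 = 9 distinct.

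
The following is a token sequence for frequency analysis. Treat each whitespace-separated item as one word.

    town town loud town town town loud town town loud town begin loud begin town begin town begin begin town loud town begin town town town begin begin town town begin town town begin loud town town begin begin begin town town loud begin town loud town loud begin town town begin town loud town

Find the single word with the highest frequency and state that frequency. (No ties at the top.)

Unigram frequencies (highest first):
  town: 29
  begin: 16
  loud: 10

"town", 29 times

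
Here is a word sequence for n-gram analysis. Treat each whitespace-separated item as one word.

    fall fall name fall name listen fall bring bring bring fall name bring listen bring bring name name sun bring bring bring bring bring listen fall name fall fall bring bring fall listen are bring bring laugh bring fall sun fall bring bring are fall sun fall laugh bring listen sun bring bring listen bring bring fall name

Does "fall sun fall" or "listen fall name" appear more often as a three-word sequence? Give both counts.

"fall sun fall" (2 vs 1)

"fall sun fall": 2 occurrences
"listen fall name": 1 occurrence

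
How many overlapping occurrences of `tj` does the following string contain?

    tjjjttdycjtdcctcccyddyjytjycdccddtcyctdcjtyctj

3

Sliding a length-2 window over the 46 characters (45 positions):
  position 1–2: tj
  position 25–26: tj
  position 45–46: tj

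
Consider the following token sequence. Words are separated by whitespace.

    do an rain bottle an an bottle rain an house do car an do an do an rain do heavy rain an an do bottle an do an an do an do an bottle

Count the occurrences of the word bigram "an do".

Scanning the 33 overlapping bigram windows for "an do":
  position 13–14: an do
  position 15–16: an do
  position 23–24: an do
  position 26–27: an do
  position 29–30: an do
  position 31–32: an do

6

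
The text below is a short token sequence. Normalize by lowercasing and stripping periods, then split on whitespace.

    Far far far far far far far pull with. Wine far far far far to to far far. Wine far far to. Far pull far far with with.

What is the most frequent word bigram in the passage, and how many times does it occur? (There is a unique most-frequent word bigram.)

Bigram frequencies (highest first):
  far far: 12
  far pull: 2
  wine far: 2
  far to: 2
  to far: 2
  pull with: 1
  … (6 more, each ≤ 1)

"far far", 12 times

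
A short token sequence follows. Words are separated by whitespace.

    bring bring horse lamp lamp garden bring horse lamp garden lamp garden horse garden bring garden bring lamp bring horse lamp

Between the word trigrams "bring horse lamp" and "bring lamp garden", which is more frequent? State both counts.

"bring horse lamp" (3 vs 0)

"bring horse lamp": 3 occurrences
"bring lamp garden": 0 occurrences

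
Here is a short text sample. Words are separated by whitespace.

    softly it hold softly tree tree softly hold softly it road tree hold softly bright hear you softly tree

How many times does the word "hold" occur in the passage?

3

Scanning the 19 tokens for "hold":
  position 3: hold
  position 8: hold
  position 13: hold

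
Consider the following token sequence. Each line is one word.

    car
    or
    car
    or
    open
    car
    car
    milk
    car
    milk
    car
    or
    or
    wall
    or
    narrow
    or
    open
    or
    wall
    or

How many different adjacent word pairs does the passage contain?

13

21 tokens → 20 bigram windows in total.
Repeated bigrams (each contributes count−1 duplicates):
  car or: 3
  car milk: 2
  milk car: 2
  or open: 2
  or wall: 2
  wall or: 2
7 duplicate windows → 20 − 7 = 13 distinct.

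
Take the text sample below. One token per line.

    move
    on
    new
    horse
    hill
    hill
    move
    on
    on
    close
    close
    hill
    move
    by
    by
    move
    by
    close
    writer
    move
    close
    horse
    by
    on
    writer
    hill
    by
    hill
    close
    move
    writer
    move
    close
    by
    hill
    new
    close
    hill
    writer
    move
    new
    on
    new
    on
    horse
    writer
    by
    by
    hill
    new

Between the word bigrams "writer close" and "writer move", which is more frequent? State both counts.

"writer close": 0 occurrences
"writer move": 3 occurrences

"writer move" (3 vs 0)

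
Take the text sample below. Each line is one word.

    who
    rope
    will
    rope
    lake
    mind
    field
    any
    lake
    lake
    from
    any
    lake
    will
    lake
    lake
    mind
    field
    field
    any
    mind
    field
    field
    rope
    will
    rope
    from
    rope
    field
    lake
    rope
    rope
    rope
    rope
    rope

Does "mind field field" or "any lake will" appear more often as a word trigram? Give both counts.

"mind field field" (2 vs 1)

"mind field field": 2 occurrences
"any lake will": 1 occurrence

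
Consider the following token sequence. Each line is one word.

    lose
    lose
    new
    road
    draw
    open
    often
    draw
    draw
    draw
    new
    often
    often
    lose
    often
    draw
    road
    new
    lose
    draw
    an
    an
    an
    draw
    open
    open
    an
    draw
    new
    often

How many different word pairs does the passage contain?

30 tokens → 29 bigram windows in total.
Repeated bigrams (each contributes count−1 duplicates):
  an an: 2
  an draw: 2
  draw draw: 2
  draw new: 2
  draw open: 2
  new often: 2
  often draw: 2
7 duplicate windows → 29 − 7 = 22 distinct.

22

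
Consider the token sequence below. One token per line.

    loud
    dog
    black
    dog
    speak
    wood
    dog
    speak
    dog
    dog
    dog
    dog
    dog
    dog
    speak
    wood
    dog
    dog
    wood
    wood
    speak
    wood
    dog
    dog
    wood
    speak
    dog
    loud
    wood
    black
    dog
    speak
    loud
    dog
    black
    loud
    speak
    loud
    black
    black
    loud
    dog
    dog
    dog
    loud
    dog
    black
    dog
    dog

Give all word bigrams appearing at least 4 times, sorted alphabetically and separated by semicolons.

Bigram counts meeting the condition (at least 4 times):
  dog dog: 10
  dog speak: 4
  loud dog: 4

dog dog; dog speak; loud dog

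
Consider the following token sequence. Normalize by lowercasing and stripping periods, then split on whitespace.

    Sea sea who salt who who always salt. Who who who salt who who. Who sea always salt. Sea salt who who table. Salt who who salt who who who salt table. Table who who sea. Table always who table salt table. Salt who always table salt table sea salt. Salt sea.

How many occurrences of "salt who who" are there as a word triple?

Scanning the 50 overlapping trigram windows for "salt who who":
  position 4–6: salt who who
  position 8–10: salt who who
  position 12–14: salt who who
  position 20–22: salt who who
  position 24–26: salt who who
  position 27–29: salt who who

6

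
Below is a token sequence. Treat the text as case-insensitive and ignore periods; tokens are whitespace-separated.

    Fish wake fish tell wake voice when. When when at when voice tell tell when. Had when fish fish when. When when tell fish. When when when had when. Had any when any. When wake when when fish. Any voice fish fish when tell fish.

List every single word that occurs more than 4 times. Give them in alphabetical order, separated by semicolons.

Unigram counts meeting the condition (more than 4 times):
  fish: 9
  tell: 5
  when: 18

fish; tell; when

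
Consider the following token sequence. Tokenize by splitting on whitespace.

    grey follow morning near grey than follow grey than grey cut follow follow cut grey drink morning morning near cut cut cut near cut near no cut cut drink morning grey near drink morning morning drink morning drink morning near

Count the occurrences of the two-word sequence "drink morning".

Scanning the 39 overlapping bigram windows for "drink morning":
  position 16–17: drink morning
  position 29–30: drink morning
  position 33–34: drink morning
  position 36–37: drink morning
  position 38–39: drink morning

5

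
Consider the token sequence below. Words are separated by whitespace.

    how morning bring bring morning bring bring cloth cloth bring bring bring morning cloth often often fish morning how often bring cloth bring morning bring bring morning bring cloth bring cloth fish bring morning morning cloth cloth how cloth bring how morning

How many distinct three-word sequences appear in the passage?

42 tokens → 40 trigram windows in total.
Repeated trigrams (each contributes count−1 duplicates):
  bring bring morning: 3
  bring morning bring: 3
  morning bring bring: 3
  bring cloth bring: 2
7 duplicate windows → 40 − 7 = 33 distinct.

33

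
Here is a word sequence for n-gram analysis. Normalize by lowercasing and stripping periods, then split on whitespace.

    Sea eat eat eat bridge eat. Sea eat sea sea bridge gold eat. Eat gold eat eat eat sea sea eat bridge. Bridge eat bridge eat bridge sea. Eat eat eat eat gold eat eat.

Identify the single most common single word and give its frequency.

Unigram frequencies (highest first):
  eat: 19
  sea: 7
  bridge: 6
  gold: 3

"eat", 19 times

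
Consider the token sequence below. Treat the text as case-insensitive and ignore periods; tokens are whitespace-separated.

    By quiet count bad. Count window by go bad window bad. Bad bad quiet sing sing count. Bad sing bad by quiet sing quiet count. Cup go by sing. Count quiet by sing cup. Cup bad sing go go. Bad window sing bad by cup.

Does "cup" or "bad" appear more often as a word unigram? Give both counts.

"bad" (10 vs 4)

"cup": 4 occurrences
"bad": 10 occurrences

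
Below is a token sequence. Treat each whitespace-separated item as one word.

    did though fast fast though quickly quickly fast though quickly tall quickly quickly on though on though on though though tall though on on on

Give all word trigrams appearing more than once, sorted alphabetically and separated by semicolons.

fast though quickly; on though on; though on though

Trigram counts meeting the condition (more than once):
  fast though quickly: 2
  on though on: 2
  though on though: 2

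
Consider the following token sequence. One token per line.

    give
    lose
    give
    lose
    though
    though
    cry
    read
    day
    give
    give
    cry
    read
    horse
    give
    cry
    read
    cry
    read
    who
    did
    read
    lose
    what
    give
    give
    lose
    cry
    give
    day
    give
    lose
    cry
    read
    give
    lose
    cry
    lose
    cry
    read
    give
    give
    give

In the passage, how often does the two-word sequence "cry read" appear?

6

Scanning the 42 overlapping bigram windows for "cry read":
  position 7–8: cry read
  position 12–13: cry read
  position 16–17: cry read
  position 18–19: cry read
  position 33–34: cry read
  position 39–40: cry read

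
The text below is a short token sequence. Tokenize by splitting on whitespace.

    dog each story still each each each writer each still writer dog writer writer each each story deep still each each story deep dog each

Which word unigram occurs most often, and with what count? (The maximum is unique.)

"each", 10 times

Unigram frequencies (highest first):
  each: 10
  writer: 4
  dog: 3
  story: 3
  still: 3
  deep: 2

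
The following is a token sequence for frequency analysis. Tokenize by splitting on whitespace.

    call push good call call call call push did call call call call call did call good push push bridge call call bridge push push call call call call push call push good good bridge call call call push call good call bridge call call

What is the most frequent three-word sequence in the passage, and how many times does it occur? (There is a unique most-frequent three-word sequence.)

Trigram frequencies (highest first):
  call call call: 8
  call call push: 3
  bridge call call: 3
  call push good: 2
  call push call: 2
  push good call: 1
  … (24 more, each ≤ 1)

"call call call", 8 times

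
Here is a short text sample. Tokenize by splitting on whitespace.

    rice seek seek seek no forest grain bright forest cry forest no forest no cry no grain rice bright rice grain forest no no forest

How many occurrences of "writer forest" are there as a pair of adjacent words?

Scanning the 24 overlapping bigram windows for "writer forest":
  (none found)

0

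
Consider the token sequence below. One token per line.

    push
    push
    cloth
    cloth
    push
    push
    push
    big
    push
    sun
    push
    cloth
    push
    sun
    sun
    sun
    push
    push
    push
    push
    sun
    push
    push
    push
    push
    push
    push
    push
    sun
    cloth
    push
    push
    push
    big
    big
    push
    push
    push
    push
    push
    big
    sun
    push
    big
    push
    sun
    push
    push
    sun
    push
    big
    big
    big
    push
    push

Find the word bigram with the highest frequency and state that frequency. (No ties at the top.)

Bigram frequencies (highest first):
  push push: 20
  push sun: 6
  sun push: 6
  push big: 5
  big push: 4
  cloth push: 3
  … (6 more, each ≤ 3)

"push push", 20 times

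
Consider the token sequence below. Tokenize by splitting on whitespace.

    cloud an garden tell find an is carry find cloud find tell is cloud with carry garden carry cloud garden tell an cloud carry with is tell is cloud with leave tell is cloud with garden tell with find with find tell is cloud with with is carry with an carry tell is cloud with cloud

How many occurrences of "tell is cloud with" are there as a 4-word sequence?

5

Scanning the 53 overlapping 4-gram windows for "tell is cloud with":
  position 12–15: tell is cloud with
  position 27–30: tell is cloud with
  position 32–35: tell is cloud with
  position 42–45: tell is cloud with
  position 52–55: tell is cloud with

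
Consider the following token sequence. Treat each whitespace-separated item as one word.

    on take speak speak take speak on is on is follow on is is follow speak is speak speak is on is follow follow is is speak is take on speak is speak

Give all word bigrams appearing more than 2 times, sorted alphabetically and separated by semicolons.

Bigram counts meeting the condition (more than 2 times):
  is follow: 3
  is speak: 3
  on is: 4
  speak is: 4

is follow; is speak; on is; speak is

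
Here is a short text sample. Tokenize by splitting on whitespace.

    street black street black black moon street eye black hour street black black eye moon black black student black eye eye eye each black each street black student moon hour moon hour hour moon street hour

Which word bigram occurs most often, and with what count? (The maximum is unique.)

"street black", 4 times

Bigram frequencies (highest first):
  street black: 4
  black black: 3
  moon street: 2
  black eye: 2
  black student: 2
  eye eye: 2
  … (18 more, each ≤ 2)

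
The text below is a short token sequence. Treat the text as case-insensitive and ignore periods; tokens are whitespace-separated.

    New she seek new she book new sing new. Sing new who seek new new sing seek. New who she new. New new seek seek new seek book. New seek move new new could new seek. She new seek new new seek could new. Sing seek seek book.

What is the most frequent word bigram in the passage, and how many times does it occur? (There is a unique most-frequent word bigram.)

Bigram frequencies (highest first):
  new seek: 6
  seek new: 5
  new new: 5
  new sing: 4
  new she: 2
  book new: 2
  … (16 more, each ≤ 2)

"new seek", 6 times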